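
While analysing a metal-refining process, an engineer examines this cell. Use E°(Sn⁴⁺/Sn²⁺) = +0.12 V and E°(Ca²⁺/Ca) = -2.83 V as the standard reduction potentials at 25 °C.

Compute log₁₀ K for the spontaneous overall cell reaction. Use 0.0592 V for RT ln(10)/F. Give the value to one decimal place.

99.7

Cathode: Sn⁴⁺/Sn²⁺; anode: Ca²⁺/Ca. E°cell = +2.95 V, n = 2.
log K = nE°cell / 0.0592 = (2)(+2.95) / 0.0592 = 99.7.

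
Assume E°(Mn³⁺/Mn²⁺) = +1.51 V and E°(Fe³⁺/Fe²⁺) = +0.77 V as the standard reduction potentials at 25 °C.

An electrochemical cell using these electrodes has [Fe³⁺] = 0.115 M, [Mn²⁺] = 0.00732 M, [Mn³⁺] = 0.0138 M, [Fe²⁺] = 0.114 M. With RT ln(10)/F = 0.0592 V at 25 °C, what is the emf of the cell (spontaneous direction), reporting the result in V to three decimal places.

+0.756 V

Mn³⁺/Mn²⁺ is the cathode (higher E°), Fe³⁺/Fe²⁺ the anode: E°cell = +1.51 − (+0.77) = +0.74 V, n = 1.
Overall: Mn³⁺(aq) + Fe²⁺(aq) → Mn²⁺(aq) + Fe³⁺(aq)
Q = [Mn²⁺]·[Fe³⁺] / ([Mn³⁺]·[Fe²⁺]); log Q = -0.272.
E = E° − (0.0592/n) log Q = +0.74 − (0.0592/1)(-0.272) = +0.756 V.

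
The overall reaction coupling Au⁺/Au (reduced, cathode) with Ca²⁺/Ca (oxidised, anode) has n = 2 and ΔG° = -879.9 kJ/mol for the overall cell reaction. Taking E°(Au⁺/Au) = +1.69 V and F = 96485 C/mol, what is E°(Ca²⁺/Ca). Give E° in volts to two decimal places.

-2.87 V

E°cell = −ΔG°/(nF) = −(-879.9×10³)/((2)(96485)) = +4.560 V.
Since Au⁺/Au is the cathode and Ca²⁺/Ca the anode, E°cell = E°(Au⁺/Au) − E°(Ca²⁺/Ca).
So E°(Ca²⁺/Ca) = E°(Au⁺/Au) − E°cell = (+1.69) − (+4.560) = -2.87 V.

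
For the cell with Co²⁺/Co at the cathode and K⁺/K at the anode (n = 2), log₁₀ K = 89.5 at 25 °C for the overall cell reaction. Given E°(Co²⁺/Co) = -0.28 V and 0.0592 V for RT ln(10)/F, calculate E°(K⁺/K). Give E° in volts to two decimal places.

E°cell = (0.0592/n)·log K = (0.0592/2)(89.5) = +2.649 V.
Since Co²⁺/Co is the cathode and K⁺/K the anode, E°cell = E°(Co²⁺/Co) − E°(K⁺/K).
So E°(K⁺/K) = E°(Co²⁺/Co) − E°cell = (-0.28) − (+2.649) = -2.93 V.

-2.93 V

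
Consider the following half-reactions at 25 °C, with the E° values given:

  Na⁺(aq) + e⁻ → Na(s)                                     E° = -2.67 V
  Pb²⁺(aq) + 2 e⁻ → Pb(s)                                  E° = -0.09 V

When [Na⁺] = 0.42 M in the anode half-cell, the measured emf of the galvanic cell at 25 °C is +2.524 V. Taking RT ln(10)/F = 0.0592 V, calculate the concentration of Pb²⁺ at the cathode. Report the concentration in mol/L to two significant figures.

0.0023 M

Pb²⁺/Pb is the cathode, Na⁺/Na the anode: E°cell = +2.58 V, n = 2.
Overall reaction: Pb²⁺(aq) + 2 Na(s) → Pb(s) + 2 Na⁺(aq); Q = [Na⁺]^2/[Pb²⁺]^1.
From E = E° − (0.0592/n) log Q: log Q = (E° − E)·n/0.0592 = (+2.58 − (+2.524))·2/0.0592 = 1.8919.
So 1·log[Pb²⁺] = 2·log(0.42) − log Q = -0.7535 − (1.8919) = -2.6454; [Pb²⁺] = 10^(-2.6454) ≈ 0.0023 M.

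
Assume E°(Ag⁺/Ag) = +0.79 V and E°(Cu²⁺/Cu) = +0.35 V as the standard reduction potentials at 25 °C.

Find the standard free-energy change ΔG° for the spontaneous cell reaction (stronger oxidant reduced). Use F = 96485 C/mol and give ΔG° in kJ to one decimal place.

Ag⁺/Ag (E° = +0.79 V) is the cathode; Cu²⁺/Cu (E° = +0.35 V) is the anode, so E°cell = +0.44 V.
Balancing electrons gives n = 2 (lcm of 1 and 2).
ΔG° = −nFE° = −(2)(96485)(+0.44) = -84,907 J = -84.9 kJ.

-84.9 kJ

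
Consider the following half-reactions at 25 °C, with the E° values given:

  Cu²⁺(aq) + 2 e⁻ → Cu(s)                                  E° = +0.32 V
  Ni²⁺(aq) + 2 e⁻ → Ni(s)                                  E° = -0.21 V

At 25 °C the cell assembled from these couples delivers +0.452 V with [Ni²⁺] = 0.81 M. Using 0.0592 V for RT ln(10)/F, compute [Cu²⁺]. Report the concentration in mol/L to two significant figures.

0.0019 M

Cu²⁺/Cu is the cathode, Ni²⁺/Ni the anode: E°cell = +0.53 V, n = 2.
Overall reaction: Cu²⁺(aq) + Ni(s) → Cu(s) + Ni²⁺(aq); Q = [Ni²⁺]^1/[Cu²⁺]^1.
From E = E° − (0.0592/n) log Q: log Q = (E° − E)·n/0.0592 = (+0.53 − (+0.452))·2/0.0592 = 2.6351.
So 1·log[Cu²⁺] = 1·log(0.81) − log Q = -0.0915 − (2.6351) = -2.7266; [Cu²⁺] = 10^(-2.7266) ≈ 0.0019 M.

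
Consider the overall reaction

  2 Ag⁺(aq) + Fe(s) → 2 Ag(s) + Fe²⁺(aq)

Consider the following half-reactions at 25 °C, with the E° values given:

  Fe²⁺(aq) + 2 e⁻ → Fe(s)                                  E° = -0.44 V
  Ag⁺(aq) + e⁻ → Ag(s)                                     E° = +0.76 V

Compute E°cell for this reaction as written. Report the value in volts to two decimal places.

+1.20 V

The Ag⁺/Ag couple has the higher reduction potential, so it is the cathode; Fe²⁺/Fe is oxidised at the anode.
E°cell = E°(cathode) − E°(anode) = (+0.76) − (-0.44) = +1.20 V.
Since E°cell > 0, the reaction is spontaneous under standard conditions.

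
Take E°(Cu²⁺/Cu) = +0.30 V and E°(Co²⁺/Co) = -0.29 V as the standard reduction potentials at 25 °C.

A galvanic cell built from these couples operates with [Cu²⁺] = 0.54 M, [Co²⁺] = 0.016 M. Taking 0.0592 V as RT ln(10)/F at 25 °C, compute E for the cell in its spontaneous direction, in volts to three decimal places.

Cu²⁺/Cu is the cathode (higher E°), Co²⁺/Co the anode: E°cell = +0.30 − (-0.29) = +0.59 V, n = 2.
Overall: Cu²⁺(aq) + Co(s) → Cu(s) + Co²⁺(aq)
Q = [Co²⁺] / ([Cu²⁺]); log Q = -1.528.
E = E° − (0.0592/n) log Q = +0.59 − (0.0592/2)(-1.528) = +0.635 V.

+0.635 V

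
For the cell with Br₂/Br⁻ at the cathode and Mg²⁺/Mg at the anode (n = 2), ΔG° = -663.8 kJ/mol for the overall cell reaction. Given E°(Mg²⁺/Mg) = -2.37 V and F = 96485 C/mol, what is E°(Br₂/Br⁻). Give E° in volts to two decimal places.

+1.07 V

E°cell = −ΔG°/(nF) = −(-663.8×10³)/((2)(96485)) = +3.440 V.
Since Br₂/Br⁻ is the cathode and Mg²⁺/Mg the anode, E°cell = E°(Br₂/Br⁻) − E°(Mg²⁺/Mg).
So E°(Br₂/Br⁻) = E°cell + E°(Mg²⁺/Mg) = +3.440 + (-2.37) = +1.07 V.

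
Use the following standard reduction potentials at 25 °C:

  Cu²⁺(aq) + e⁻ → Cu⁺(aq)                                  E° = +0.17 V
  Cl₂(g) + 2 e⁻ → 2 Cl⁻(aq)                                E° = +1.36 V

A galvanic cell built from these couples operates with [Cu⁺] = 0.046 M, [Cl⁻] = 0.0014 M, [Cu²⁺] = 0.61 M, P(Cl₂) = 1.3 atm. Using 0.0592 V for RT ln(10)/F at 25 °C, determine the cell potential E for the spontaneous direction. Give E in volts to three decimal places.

+1.296 V

Cl₂/Cl⁻ is the cathode (higher E°), Cu²⁺/Cu⁺ the anode: E°cell = +1.36 − (+0.17) = +1.19 V, n = 2.
Overall: Cl₂(g) + 2 Cu⁺(aq) → 2 Cl⁻(aq) + 2 Cu²⁺(aq)
Q = [Cl⁻]^2·[Cu²⁺]^2 / (P(Cl₂)·[Cu⁺]^2); log Q = -3.577.
E = E° − (0.0592/n) log Q = +1.19 − (0.0592/2)(-3.577) = +1.296 V.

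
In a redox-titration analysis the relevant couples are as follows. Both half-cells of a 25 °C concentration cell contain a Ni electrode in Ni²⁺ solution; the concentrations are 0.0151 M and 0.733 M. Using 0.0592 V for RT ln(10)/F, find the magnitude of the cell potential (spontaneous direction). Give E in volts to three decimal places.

For a concentration cell E°cell = 0. The 0.733 M side is the cathode (reduction is favoured where [Ni²⁺] is higher).
With n = 2, E = −(0.0592/2) log([Ni²⁺]ₐₙ/[Ni²⁺]꜀ₐₜ) = −(0.0592/2) log(0.0151/0.733) = −(0.0592/2)(-1.686) = +0.050 V.

+0.050 V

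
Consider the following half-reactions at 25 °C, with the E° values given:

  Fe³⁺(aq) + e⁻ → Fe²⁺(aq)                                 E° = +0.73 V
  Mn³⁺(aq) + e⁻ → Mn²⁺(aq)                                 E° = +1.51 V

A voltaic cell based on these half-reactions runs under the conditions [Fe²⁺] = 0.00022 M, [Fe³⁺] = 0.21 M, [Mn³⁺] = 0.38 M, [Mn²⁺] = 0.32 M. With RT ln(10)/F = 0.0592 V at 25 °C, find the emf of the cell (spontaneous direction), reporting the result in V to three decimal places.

+0.608 V

Mn³⁺/Mn²⁺ is the cathode (higher E°), Fe³⁺/Fe²⁺ the anode: E°cell = +1.51 − (+0.73) = +0.78 V, n = 1.
Overall: Mn³⁺(aq) + Fe²⁺(aq) → Mn²⁺(aq) + Fe³⁺(aq)
Q = [Mn²⁺]·[Fe³⁺] / ([Mn³⁺]·[Fe²⁺]); log Q = 2.905.
E = E° − (0.0592/n) log Q = +0.78 − (0.0592/1)(2.905) = +0.608 V.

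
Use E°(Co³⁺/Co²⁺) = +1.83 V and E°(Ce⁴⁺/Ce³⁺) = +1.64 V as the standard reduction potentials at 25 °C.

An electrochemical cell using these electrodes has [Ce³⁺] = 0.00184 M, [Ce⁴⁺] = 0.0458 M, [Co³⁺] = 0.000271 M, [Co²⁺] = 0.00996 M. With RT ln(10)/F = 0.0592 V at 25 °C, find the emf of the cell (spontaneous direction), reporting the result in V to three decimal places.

+0.015 V

Co³⁺/Co²⁺ is the cathode (higher E°), Ce⁴⁺/Ce³⁺ the anode: E°cell = +1.83 − (+1.64) = +0.19 V, n = 1.
Overall: Co³⁺(aq) + Ce³⁺(aq) → Co²⁺(aq) + Ce⁴⁺(aq)
Q = [Co²⁺]·[Ce⁴⁺] / ([Co³⁺]·[Ce³⁺]); log Q = 2.961.
E = E° − (0.0592/n) log Q = +0.19 − (0.0592/1)(2.961) = +0.015 V.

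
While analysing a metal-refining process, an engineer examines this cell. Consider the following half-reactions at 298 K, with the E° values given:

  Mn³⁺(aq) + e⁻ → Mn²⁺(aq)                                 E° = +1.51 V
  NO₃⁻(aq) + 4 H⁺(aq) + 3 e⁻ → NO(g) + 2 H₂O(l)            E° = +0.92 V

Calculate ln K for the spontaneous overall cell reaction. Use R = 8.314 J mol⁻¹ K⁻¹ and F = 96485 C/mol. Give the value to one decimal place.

68.9

Cathode: Mn³⁺/Mn²⁺; anode: NO₃⁻/NO. E°cell = (+1.51) − (+0.92) = +0.59 V, with n = 3.
ΔG° = −nFE° = −RT ln K, so ln K = nFE°/(RT) = (3)(96485)(+0.59) / ((8.314)(298)) = 68.930.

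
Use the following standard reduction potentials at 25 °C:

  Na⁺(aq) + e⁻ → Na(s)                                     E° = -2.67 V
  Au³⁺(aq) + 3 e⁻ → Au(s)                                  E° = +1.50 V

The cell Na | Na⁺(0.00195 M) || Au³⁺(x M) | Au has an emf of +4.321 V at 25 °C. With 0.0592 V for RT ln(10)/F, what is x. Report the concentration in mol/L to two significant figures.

Au³⁺/Au is the cathode, Na⁺/Na the anode: E°cell = +4.17 V, n = 3.
Overall reaction: Au³⁺(aq) + 3 Na(s) → Au(s) + 3 Na⁺(aq); Q = [Na⁺]^3/[Au³⁺]^1.
From E = E° − (0.0592/n) log Q: log Q = (E° − E)·n/0.0592 = (+4.17 − (+4.321))·3/0.0592 = -7.6520.
So 1·log[Au³⁺] = 3·log(0.00195) − log Q = -8.1299 − (-7.6520) = -0.4779; [Au³⁺] = 10^(-0.4779) ≈ 0.33 M.

0.33 M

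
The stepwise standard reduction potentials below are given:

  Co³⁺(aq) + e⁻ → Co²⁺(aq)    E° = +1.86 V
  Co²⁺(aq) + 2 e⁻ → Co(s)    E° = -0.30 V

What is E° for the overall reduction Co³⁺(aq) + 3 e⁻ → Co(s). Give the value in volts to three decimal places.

Standard free energies of sequential steps add: ΔG°₃ = ΔG°₁ + ΔG°₂, so n₃E°₃ = n₁E°₁ + n₂E°₂.
E°₃ = (1×+1.86 + 2×-0.30) / 3 = (+1.260) / 3 = +0.420 V.

+0.420 V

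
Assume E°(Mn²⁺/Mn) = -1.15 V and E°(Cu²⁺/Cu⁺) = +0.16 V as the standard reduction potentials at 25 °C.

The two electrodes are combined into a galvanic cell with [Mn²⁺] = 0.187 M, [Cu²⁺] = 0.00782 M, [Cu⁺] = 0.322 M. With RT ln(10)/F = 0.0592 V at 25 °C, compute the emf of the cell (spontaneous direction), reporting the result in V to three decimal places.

+1.236 V

Cu²⁺/Cu⁺ is the cathode (higher E°), Mn²⁺/Mn the anode: E°cell = +0.16 − (-1.15) = +1.31 V, n = 2.
Overall: 2 Cu²⁺(aq) + Mn(s) → 2 Cu⁺(aq) + Mn²⁺(aq)
Q = [Cu⁺]^2·[Mn²⁺] / ([Cu²⁺]^2); log Q = 2.501.
E = E° − (0.0592/n) log Q = +1.31 − (0.0592/2)(2.501) = +1.236 V.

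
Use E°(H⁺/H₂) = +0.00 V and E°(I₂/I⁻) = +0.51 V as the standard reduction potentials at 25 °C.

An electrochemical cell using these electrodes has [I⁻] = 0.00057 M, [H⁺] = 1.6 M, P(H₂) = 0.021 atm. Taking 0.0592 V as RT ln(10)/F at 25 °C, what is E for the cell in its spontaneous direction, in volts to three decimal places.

I₂/I⁻ is the cathode (higher E°), H⁺/H₂ the anode: E°cell = +0.51 − (+0.00) = +0.51 V, n = 2.
Overall: I₂(s) + H₂(g) → 2 I⁻(aq) + 2 H⁺(aq)
Q = [I⁻]^2·[H⁺]^2 / (P(H₂)); log Q = -4.402.
E = E° − (0.0592/n) log Q = +0.51 − (0.0592/2)(-4.402) = +0.640 V.

+0.640 V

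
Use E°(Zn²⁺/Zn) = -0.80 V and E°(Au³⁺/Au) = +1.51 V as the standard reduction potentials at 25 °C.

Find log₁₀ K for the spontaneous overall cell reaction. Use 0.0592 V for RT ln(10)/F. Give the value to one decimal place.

Cathode: Au³⁺/Au; anode: Zn²⁺/Zn. E°cell = +2.31 V, n = 6.
log K = nE°cell / 0.0592 = (6)(+2.31) / 0.0592 = 234.1.

234.1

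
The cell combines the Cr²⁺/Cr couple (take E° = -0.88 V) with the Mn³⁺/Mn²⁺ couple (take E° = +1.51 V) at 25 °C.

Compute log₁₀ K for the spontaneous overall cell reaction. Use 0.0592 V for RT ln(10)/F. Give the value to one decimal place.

Cathode: Mn³⁺/Mn²⁺; anode: Cr²⁺/Cr. E°cell = +2.39 V, n = 2.
log K = nE°cell / 0.0592 = (2)(+2.39) / 0.0592 = 80.7.

80.7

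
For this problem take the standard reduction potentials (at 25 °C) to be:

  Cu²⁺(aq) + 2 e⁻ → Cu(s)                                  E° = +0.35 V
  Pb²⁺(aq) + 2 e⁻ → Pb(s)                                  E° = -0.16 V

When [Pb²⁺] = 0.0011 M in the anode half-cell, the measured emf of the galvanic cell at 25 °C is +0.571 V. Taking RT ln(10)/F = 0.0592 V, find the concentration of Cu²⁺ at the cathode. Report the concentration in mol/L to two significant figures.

0.13 M

Cu²⁺/Cu is the cathode, Pb²⁺/Pb the anode: E°cell = +0.51 V, n = 2.
Overall reaction: Cu²⁺(aq) + Pb(s) → Cu(s) + Pb²⁺(aq); Q = [Pb²⁺]^1/[Cu²⁺]^1.
From E = E° − (0.0592/n) log Q: log Q = (E° − E)·n/0.0592 = (+0.51 − (+0.571))·2/0.0592 = -2.0608.
So 1·log[Cu²⁺] = 1·log(0.0011) − log Q = -2.9586 − (-2.0608) = -0.8978; [Cu²⁺] = 10^(-0.8978) ≈ 0.13 M.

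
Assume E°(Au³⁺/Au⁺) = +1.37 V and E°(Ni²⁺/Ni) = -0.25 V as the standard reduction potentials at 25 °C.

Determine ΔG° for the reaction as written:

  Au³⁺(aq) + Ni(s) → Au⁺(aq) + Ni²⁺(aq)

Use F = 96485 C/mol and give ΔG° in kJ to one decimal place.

As written, Au³⁺/Au⁺ is reduced (cathode) and Ni²⁺/Ni is oxidised (anode), so E°cell = (+1.37) − (-0.25) = +1.62 V.
Balancing electrons gives n = 2.
ΔG° = −nFE° = −(2)(96485)(+1.62) = -312,611 J = -312.6 kJ.

-312.6 kJ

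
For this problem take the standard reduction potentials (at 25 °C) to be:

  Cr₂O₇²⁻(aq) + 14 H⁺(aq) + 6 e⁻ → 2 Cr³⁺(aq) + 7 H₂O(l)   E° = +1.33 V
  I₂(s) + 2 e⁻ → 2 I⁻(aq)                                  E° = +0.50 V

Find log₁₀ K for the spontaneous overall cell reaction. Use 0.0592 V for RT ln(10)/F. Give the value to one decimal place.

84.1

Cathode: Cr₂O₇²⁻/Cr³⁺; anode: I₂/I⁻. E°cell = +0.83 V, n = 6.
log K = nE°cell / 0.0592 = (6)(+0.83) / 0.0592 = 84.1.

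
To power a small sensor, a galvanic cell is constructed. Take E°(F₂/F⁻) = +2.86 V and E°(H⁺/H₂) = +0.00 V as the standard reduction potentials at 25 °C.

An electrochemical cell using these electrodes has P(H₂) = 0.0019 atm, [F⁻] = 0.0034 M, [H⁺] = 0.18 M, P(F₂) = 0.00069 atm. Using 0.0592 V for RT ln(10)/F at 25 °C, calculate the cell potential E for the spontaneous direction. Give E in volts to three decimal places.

+2.876 V

F₂/F⁻ is the cathode (higher E°), H⁺/H₂ the anode: E°cell = +2.86 − (+0.00) = +2.86 V, n = 2.
Overall: F₂(g) + H₂(g) → 2 F⁻(aq) + 2 H⁺(aq)
Q = [F⁻]^2·[H⁺]^2 / (P(F₂)·P(H₂)); log Q = -0.544.
E = E° − (0.0592/n) log Q = +2.86 − (0.0592/2)(-0.544) = +2.876 V.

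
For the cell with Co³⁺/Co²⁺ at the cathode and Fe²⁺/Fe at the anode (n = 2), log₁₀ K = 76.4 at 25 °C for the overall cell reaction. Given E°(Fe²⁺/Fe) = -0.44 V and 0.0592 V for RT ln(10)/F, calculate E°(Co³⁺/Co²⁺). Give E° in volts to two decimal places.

+1.82 V

E°cell = (0.0592/n)·log K = (0.0592/2)(76.4) = +2.261 V.
Since Co³⁺/Co²⁺ is the cathode and Fe²⁺/Fe the anode, E°cell = E°(Co³⁺/Co²⁺) − E°(Fe²⁺/Fe).
So E°(Co³⁺/Co²⁺) = E°cell + E°(Fe²⁺/Fe) = +2.261 + (-0.44) = +1.82 V.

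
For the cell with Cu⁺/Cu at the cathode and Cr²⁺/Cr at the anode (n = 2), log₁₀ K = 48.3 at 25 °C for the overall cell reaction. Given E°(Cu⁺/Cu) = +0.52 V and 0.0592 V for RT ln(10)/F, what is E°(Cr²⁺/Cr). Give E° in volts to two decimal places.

E°cell = (0.0592/n)·log K = (0.0592/2)(48.3) = +1.430 V.
Since Cu⁺/Cu is the cathode and Cr²⁺/Cr the anode, E°cell = E°(Cu⁺/Cu) − E°(Cr²⁺/Cr).
So E°(Cr²⁺/Cr) = E°(Cu⁺/Cu) − E°cell = (+0.52) − (+1.430) = -0.91 V.

-0.91 V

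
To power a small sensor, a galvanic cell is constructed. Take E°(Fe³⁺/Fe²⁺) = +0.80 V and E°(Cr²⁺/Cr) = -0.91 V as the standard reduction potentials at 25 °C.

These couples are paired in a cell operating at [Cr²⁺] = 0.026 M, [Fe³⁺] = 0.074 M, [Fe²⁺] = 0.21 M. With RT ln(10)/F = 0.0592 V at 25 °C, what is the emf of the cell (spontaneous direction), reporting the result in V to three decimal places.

Fe³⁺/Fe²⁺ is the cathode (higher E°), Cr²⁺/Cr the anode: E°cell = +0.80 − (-0.91) = +1.71 V, n = 2.
Overall: 2 Fe³⁺(aq) + Cr(s) → 2 Fe²⁺(aq) + Cr²⁺(aq)
Q = [Fe²⁺]^2·[Cr²⁺] / ([Fe³⁺]^2); log Q = -0.679.
E = E° − (0.0592/n) log Q = +1.71 − (0.0592/2)(-0.679) = +1.730 V.

+1.730 V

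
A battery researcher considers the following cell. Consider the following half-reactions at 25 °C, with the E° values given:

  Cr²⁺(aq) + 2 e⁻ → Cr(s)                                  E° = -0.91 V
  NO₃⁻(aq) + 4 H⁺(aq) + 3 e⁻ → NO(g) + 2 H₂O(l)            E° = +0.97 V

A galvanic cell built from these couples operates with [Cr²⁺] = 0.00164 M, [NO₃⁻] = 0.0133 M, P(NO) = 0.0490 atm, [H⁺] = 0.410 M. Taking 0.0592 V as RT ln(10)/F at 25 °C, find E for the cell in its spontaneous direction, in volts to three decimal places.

NO₃⁻/NO is the cathode (higher E°), Cr²⁺/Cr the anode: E°cell = +0.97 − (-0.91) = +1.88 V, n = 6.
Overall: 2 NO₃⁻(aq) + 8 H⁺(aq) + 3 Cr(s) → 2 NO(g) + 4 H₂O(l) + 3 Cr²⁺(aq)
Q = P(NO)^2·[Cr²⁺]^3 / ([NO₃⁻]^2·[H⁺]^8); log Q = -4.125.
E = E° − (0.0592/n) log Q = +1.88 − (0.0592/6)(-4.125) = +1.921 V.

+1.921 V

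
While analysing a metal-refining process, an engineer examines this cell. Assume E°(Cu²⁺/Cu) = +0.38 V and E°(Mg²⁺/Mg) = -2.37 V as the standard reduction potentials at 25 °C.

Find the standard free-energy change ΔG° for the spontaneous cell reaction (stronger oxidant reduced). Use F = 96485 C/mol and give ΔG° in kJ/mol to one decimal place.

Cu²⁺/Cu (E° = +0.38 V) is the cathode; Mg²⁺/Mg (E° = -2.37 V) is the anode, so E°cell = +2.75 V.
Balancing electrons gives n = 2 (lcm of 2 and 2).
ΔG° = −nFE° = −(2)(96485)(+2.75) = -530,668 J = -530.7 kJ/mol.

-530.7 kJ/mol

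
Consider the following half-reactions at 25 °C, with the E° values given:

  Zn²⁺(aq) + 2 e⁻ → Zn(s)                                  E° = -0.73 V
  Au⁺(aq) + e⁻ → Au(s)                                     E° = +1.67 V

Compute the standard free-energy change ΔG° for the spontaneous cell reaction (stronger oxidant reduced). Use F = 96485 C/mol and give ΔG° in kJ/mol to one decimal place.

-463.1 kJ/mol

Au⁺/Au (E° = +1.67 V) is the cathode; Zn²⁺/Zn (E° = -0.73 V) is the anode, so E°cell = +2.40 V.
Balancing electrons gives n = 2 (lcm of 1 and 2).
ΔG° = −nFE° = −(2)(96485)(+2.40) = -463,128 J = -463.1 kJ/mol.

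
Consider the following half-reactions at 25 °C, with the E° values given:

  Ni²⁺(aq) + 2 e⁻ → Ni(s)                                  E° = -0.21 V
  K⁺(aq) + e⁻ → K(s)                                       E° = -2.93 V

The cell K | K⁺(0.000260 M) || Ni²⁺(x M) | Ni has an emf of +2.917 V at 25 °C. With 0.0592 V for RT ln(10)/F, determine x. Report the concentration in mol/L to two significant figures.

Ni²⁺/Ni is the cathode, K⁺/K the anode: E°cell = +2.72 V, n = 2.
Overall reaction: Ni²⁺(aq) + 2 K(s) → Ni(s) + 2 K⁺(aq); Q = [K⁺]^2/[Ni²⁺]^1.
From E = E° − (0.0592/n) log Q: log Q = (E° − E)·n/0.0592 = (+2.72 − (+2.917))·2/0.0592 = -6.6554.
So 1·log[Ni²⁺] = 2·log(0.00026) − log Q = -7.1701 − (-6.6554) = -0.5147; [Ni²⁺] = 10^(-0.5147) ≈ 0.31 M.

0.31 M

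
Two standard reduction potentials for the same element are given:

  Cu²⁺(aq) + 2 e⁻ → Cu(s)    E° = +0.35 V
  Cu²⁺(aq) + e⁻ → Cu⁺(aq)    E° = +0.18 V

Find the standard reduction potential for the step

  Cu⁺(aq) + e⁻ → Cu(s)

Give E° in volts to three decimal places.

+0.520 V

Sequential free energies add, so n₃E°₃ = n₁E°₁ + n₂E°₂.
With n₃ = 2, and the known step contributing 1×(+0.18) V, the unknown satisfies 1·E° = 2×(+0.35) − 1×(+0.18) = +0.520.
E° = +0.520 / 1 = +0.520 V.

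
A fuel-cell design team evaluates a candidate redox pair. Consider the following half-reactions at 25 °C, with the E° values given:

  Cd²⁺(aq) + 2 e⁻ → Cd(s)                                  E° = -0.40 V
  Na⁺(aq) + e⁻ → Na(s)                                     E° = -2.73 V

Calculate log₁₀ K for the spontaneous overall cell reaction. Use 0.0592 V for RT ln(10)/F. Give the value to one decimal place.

78.7

Cathode: Cd²⁺/Cd; anode: Na⁺/Na. E°cell = +2.33 V, n = 2.
log K = nE°cell / 0.0592 = (2)(+2.33) / 0.0592 = 78.7.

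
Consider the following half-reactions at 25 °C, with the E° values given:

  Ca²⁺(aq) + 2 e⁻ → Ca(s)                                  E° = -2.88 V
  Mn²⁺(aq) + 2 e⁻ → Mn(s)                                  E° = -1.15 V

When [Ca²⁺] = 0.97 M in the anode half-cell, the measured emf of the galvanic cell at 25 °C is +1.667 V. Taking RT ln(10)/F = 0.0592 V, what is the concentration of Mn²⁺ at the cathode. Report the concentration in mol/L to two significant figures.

Mn²⁺/Mn is the cathode, Ca²⁺/Ca the anode: E°cell = +1.73 V, n = 2.
Overall reaction: Mn²⁺(aq) + Ca(s) → Mn(s) + Ca²⁺(aq); Q = [Ca²⁺]^1/[Mn²⁺]^1.
From E = E° − (0.0592/n) log Q: log Q = (E° − E)·n/0.0592 = (+1.73 − (+1.667))·2/0.0592 = 2.1284.
So 1·log[Mn²⁺] = 1·log(0.97) − log Q = -0.0132 − (2.1284) = -2.1416; [Mn²⁺] = 10^(-2.1416) ≈ 0.0072 M.

0.0072 M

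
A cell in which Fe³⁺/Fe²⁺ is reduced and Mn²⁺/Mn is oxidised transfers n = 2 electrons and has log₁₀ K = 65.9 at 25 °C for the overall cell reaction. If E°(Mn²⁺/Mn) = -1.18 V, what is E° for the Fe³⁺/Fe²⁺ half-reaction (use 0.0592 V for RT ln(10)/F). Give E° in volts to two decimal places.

+0.77 V

E°cell = (0.0592/n)·log K = (0.0592/2)(65.9) = +1.951 V.
Since Fe³⁺/Fe²⁺ is the cathode and Mn²⁺/Mn the anode, E°cell = E°(Fe³⁺/Fe²⁺) − E°(Mn²⁺/Mn).
So E°(Fe³⁺/Fe²⁺) = E°cell + E°(Mn²⁺/Mn) = +1.951 + (-1.18) = +0.77 V.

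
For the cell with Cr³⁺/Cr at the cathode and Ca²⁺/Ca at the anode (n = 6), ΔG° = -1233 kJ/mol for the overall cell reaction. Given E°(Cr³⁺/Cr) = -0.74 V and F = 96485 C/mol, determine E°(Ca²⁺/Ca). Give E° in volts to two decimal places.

-2.87 V

E°cell = −ΔG°/(nF) = −(-1233×10³)/((6)(96485)) = +2.130 V.
Since Cr³⁺/Cr is the cathode and Ca²⁺/Ca the anode, E°cell = E°(Cr³⁺/Cr) − E°(Ca²⁺/Ca).
So E°(Ca²⁺/Ca) = E°(Cr³⁺/Cr) − E°cell = (-0.74) − (+2.130) = -2.87 V.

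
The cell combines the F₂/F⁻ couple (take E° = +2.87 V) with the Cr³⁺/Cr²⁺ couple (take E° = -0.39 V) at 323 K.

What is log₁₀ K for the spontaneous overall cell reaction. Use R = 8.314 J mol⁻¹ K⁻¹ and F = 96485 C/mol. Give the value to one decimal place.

Cathode: F₂/F⁻; anode: Cr³⁺/Cr²⁺. E°cell = (+2.87) − (-0.39) = +3.26 V, with n = 2.
ΔG° = −nFE° = −RT ln K, so ln K = nFE°/(RT) = (2)(96485)(+3.26) / ((8.314)(323)) = 234.258.
log₁₀ K = 234.258 / ln 10 = 101.7.

101.7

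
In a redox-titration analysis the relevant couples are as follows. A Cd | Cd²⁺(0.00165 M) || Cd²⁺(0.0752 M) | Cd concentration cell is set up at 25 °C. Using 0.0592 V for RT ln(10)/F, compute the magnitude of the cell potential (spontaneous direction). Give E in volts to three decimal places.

For a concentration cell E°cell = 0. The 0.0752 M side is the cathode (reduction is favoured where [Cd²⁺] is higher).
With n = 2, E = −(0.0592/2) log([Cd²⁺]ₐₙ/[Cd²⁺]꜀ₐₜ) = −(0.0592/2) log(0.00165/0.0752) = −(0.0592/2)(-1.659) = +0.049 V.

+0.049 V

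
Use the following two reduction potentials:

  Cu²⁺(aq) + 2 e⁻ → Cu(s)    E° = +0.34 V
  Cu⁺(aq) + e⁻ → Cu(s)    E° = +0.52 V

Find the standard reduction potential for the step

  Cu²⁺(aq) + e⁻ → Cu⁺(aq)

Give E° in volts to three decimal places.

Sequential free energies add, so n₃E°₃ = n₁E°₁ + n₂E°₂.
With n₃ = 2, and the known step contributing 1×(+0.52) V, the unknown satisfies 1·E° = 2×(+0.34) − 1×(+0.52) = +0.160.
E° = +0.160 / 1 = +0.160 V.

+0.160 V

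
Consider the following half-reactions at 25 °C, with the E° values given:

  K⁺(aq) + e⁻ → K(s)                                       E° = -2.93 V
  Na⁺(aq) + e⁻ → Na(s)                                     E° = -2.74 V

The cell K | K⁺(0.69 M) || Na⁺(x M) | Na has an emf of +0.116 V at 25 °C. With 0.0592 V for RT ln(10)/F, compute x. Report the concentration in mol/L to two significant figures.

0.039 M

Na⁺/Na is the cathode, K⁺/K the anode: E°cell = +0.19 V, n = 1.
Overall reaction: Na⁺(aq) + K(s) → Na(s) + K⁺(aq); Q = [K⁺]^1/[Na⁺]^1.
From E = E° − (0.0592/n) log Q: log Q = (E° − E)·n/0.0592 = (+0.19 − (+0.116))·1/0.0592 = 1.2500.
So 1·log[Na⁺] = 1·log(0.69) − log Q = -0.1612 − (1.2500) = -1.4112; [Na⁺] = 10^(-1.4112) ≈ 0.039 M.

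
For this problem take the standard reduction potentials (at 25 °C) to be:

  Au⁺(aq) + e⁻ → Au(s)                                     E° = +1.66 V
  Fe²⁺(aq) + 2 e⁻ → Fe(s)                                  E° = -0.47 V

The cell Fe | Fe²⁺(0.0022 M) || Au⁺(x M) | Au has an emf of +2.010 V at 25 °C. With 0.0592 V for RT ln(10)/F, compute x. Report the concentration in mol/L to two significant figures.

0.00044 M

Au⁺/Au is the cathode, Fe²⁺/Fe the anode: E°cell = +2.13 V, n = 2.
Overall reaction: 2 Au⁺(aq) + Fe(s) → 2 Au(s) + Fe²⁺(aq); Q = [Fe²⁺]^1/[Au⁺]^2.
From E = E° − (0.0592/n) log Q: log Q = (E° − E)·n/0.0592 = (+2.13 − (+2.010))·2/0.0592 = 4.0541.
So 2·log[Au⁺] = 1·log(0.0022) − log Q = -2.6576 − (4.0541) = -6.7117; log[Au⁺] = -6.7117 / 2 = -3.3559; [Au⁺] = 10^(-3.3559) ≈ 0.00044 M.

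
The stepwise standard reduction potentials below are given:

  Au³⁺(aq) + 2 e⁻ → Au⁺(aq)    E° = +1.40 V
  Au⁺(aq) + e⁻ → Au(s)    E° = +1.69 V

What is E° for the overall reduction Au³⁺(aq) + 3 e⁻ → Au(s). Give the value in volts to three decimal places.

Since ΔG° = −nFE° is additive over sequential reductions, n₃E°₃ = n₁E°₁ + n₂E°₂.
E°₃ = (2×+1.40 + 1×+1.69) / 3 = (+4.490) / 3 = +1.497 V.

+1.497 V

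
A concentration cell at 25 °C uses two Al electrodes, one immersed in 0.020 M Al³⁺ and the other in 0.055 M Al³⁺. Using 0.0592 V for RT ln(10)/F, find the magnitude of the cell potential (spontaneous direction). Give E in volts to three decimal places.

+0.009 V

For a concentration cell E°cell = 0. The 0.055 M side is the cathode (reduction is favoured where [Al³⁺] is higher).
With n = 3, E = −(0.0592/3) log([Al³⁺]ₐₙ/[Al³⁺]꜀ₐₜ) = −(0.0592/3) log(0.02/0.055) = −(0.0592/3)(-0.439) = +0.009 V.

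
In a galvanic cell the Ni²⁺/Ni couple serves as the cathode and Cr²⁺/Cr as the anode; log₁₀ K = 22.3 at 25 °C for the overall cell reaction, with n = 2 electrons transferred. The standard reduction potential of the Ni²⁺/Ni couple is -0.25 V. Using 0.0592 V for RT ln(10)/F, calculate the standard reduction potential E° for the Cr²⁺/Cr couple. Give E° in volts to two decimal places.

E°cell = (0.0592/n)·log K = (0.0592/2)(22.3) = +0.660 V.
Since Ni²⁺/Ni is the cathode and Cr²⁺/Cr the anode, E°cell = E°(Ni²⁺/Ni) − E°(Cr²⁺/Cr).
So E°(Cr²⁺/Cr) = E°(Ni²⁺/Ni) − E°cell = (-0.25) − (+0.660) = -0.91 V.

-0.91 V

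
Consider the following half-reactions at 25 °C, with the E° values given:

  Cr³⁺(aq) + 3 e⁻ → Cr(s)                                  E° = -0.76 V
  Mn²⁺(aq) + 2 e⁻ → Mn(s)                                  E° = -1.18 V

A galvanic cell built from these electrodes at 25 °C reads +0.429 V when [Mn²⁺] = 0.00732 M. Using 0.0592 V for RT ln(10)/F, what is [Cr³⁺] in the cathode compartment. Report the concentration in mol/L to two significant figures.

Cr³⁺/Cr is the cathode, Mn²⁺/Mn the anode: E°cell = +0.42 V, n = 6.
Overall reaction: 2 Cr³⁺(aq) + 3 Mn(s) → 2 Cr(s) + 3 Mn²⁺(aq); Q = [Mn²⁺]^3/[Cr³⁺]^2.
From E = E° − (0.0592/n) log Q: log Q = (E° − E)·n/0.0592 = (+0.42 − (+0.429))·6/0.0592 = -0.9122.
So 2·log[Cr³⁺] = 3·log(0.00732) − log Q = -6.4065 − (-0.9122) = -5.4943; log[Cr³⁺] = -5.4943 / 2 = -2.7471; [Cr³⁺] = 10^(-2.7471) ≈ 0.0018 M.

0.0018 M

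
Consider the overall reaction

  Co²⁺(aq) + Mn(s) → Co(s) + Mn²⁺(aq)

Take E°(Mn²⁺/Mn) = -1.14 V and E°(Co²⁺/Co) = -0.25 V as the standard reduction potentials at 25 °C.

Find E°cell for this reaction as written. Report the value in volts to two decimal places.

The Co²⁺/Co couple has the higher reduction potential, so it is the cathode; Mn²⁺/Mn is oxidised at the anode.
E°cell = E°(cathode) − E°(anode) = (-0.25) − (-1.14) = +0.89 V.
Since E°cell > 0, the reaction is spontaneous under standard conditions.

+0.89 V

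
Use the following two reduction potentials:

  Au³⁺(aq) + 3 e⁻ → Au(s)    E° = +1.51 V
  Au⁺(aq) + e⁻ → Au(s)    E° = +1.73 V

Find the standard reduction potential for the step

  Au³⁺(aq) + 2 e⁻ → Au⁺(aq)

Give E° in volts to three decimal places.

Sequential free energies add, so n₃E°₃ = n₁E°₁ + n₂E°₂.
With n₃ = 3, and the known step contributing 1×(+1.73) V, the unknown satisfies 2·E° = 3×(+1.51) − 1×(+1.73) = +2.800.
E° = +2.800 / 2 = +1.400 V.

+1.400 V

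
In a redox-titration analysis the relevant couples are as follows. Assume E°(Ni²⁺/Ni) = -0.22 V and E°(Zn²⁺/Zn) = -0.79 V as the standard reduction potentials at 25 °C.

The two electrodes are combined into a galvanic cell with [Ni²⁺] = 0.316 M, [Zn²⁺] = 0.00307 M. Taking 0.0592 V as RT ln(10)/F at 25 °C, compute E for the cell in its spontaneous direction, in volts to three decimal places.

+0.630 V

Ni²⁺/Ni is the cathode (higher E°), Zn²⁺/Zn the anode: E°cell = -0.22 − (-0.79) = +0.57 V, n = 2.
Overall: Ni²⁺(aq) + Zn(s) → Ni(s) + Zn²⁺(aq)
Q = [Zn²⁺] / ([Ni²⁺]); log Q = -2.013.
E = E° − (0.0592/n) log Q = +0.57 − (0.0592/2)(-2.013) = +0.630 V.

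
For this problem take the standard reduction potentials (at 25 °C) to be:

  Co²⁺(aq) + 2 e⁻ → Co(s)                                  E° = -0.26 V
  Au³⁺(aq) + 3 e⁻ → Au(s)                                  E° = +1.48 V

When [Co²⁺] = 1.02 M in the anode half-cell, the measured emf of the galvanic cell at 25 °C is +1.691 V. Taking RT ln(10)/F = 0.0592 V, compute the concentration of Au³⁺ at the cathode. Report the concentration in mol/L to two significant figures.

0.0034 M

Au³⁺/Au is the cathode, Co²⁺/Co the anode: E°cell = +1.74 V, n = 6.
Overall reaction: 2 Au³⁺(aq) + 3 Co(s) → 2 Au(s) + 3 Co²⁺(aq); Q = [Co²⁺]^3/[Au³⁺]^2.
From E = E° − (0.0592/n) log Q: log Q = (E° − E)·n/0.0592 = (+1.74 − (+1.691))·6/0.0592 = 4.9662.
So 2·log[Au³⁺] = 3·log(1.02) − log Q = 0.0258 − (4.9662) = -4.9404; log[Au³⁺] = -4.9404 / 2 = -2.4702; [Au³⁺] = 10^(-2.4702) ≈ 0.0034 M.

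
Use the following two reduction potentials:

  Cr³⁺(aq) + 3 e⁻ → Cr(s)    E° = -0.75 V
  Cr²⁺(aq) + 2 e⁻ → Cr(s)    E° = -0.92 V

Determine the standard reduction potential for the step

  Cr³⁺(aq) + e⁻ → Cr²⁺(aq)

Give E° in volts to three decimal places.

Sequential free energies add, so n₃E°₃ = n₁E°₁ + n₂E°₂.
With n₃ = 3, and the known step contributing 2×(-0.92) V, the unknown satisfies 1·E° = 3×(-0.75) − 2×(-0.92) = -0.410.
E° = -0.410 / 1 = -0.410 V.

-0.410 V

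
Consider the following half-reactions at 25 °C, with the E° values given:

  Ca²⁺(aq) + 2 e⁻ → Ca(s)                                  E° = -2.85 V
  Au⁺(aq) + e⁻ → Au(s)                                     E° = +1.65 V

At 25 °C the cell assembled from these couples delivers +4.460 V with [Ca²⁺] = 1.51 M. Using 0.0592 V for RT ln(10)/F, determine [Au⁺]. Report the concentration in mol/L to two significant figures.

Au⁺/Au is the cathode, Ca²⁺/Ca the anode: E°cell = +4.50 V, n = 2.
Overall reaction: 2 Au⁺(aq) + Ca(s) → 2 Au(s) + Ca²⁺(aq); Q = [Ca²⁺]^1/[Au⁺]^2.
From E = E° − (0.0592/n) log Q: log Q = (E° − E)·n/0.0592 = (+4.50 − (+4.460))·2/0.0592 = 1.3514.
So 2·log[Au⁺] = 1·log(1.51) − log Q = 0.1790 − (1.3514) = -1.1724; log[Au⁺] = -1.1724 / 2 = -0.5862; [Au⁺] = 10^(-0.5862) ≈ 0.26 M.

0.26 M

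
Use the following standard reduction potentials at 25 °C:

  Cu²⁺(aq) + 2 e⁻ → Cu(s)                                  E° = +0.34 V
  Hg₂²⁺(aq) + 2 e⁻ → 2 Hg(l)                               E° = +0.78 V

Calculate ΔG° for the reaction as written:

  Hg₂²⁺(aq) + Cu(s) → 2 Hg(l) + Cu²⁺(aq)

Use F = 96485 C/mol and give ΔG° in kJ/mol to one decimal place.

As written, Hg₂²⁺/Hg is reduced (cathode) and Cu²⁺/Cu is oxidised (anode), so E°cell = (+0.78) − (+0.34) = +0.44 V.
Balancing electrons gives n = 2.
ΔG° = −nFE° = −(2)(96485)(+0.44) = -84,907 J = -84.9 kJ/mol.

-84.9 kJ/mol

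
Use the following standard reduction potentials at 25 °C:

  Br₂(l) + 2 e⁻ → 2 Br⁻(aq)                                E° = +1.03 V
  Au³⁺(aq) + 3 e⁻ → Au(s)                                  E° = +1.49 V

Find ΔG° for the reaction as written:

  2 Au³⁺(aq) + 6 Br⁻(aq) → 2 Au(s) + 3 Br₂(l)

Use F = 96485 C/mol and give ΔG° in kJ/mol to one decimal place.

As written, Au³⁺/Au is reduced (cathode) and Br₂/Br⁻ is oxidised (anode), so E°cell = (+1.49) − (+1.03) = +0.46 V.
Balancing electrons gives n = 6.
ΔG° = −nFE° = −(6)(96485)(+0.46) = -266,299 J = -266.3 kJ/mol.

-266.3 kJ/mol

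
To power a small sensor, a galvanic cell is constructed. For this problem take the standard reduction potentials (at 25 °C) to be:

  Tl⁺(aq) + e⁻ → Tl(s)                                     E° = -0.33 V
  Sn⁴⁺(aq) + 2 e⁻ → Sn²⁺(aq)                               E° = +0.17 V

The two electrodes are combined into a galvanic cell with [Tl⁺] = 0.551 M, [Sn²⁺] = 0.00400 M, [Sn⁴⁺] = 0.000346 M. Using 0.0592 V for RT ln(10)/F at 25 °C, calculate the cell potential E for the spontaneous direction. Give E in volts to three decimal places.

+0.484 V

Sn⁴⁺/Sn²⁺ is the cathode (higher E°), Tl⁺/Tl the anode: E°cell = +0.17 − (-0.33) = +0.50 V, n = 2.
Overall: Sn⁴⁺(aq) + 2 Tl(s) → Sn²⁺(aq) + 2 Tl⁺(aq)
Q = [Sn²⁺]·[Tl⁺]^2 / ([Sn⁴⁺]); log Q = 0.545.
E = E° − (0.0592/n) log Q = +0.50 − (0.0592/2)(0.545) = +0.484 V.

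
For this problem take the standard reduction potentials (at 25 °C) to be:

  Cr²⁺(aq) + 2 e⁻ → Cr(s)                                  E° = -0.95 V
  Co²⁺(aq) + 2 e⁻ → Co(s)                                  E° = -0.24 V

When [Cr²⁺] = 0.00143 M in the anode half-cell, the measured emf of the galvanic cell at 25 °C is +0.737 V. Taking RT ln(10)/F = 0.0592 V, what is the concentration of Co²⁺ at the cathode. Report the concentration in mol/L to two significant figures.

0.012 M

Co²⁺/Co is the cathode, Cr²⁺/Cr the anode: E°cell = +0.71 V, n = 2.
Overall reaction: Co²⁺(aq) + Cr(s) → Co(s) + Cr²⁺(aq); Q = [Cr²⁺]^1/[Co²⁺]^1.
From E = E° − (0.0592/n) log Q: log Q = (E° − E)·n/0.0592 = (+0.71 − (+0.737))·2/0.0592 = -0.9122.
So 1·log[Co²⁺] = 1·log(0.00143) − log Q = -2.8447 − (-0.9122) = -1.9325; [Co²⁺] = 10^(-1.9325) ≈ 0.012 M.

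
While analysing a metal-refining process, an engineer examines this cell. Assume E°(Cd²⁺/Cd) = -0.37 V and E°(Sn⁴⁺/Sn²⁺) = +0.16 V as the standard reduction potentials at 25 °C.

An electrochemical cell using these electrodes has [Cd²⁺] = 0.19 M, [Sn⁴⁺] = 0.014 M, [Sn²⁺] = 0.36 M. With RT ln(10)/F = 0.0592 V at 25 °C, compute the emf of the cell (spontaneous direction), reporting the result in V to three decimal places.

+0.510 V

Sn⁴⁺/Sn²⁺ is the cathode (higher E°), Cd²⁺/Cd the anode: E°cell = +0.16 − (-0.37) = +0.53 V, n = 2.
Overall: Sn⁴⁺(aq) + Cd(s) → Sn²⁺(aq) + Cd²⁺(aq)
Q = [Sn²⁺]·[Cd²⁺] / ([Sn⁴⁺]); log Q = 0.689.
E = E° − (0.0592/n) log Q = +0.53 − (0.0592/2)(0.689) = +0.510 V.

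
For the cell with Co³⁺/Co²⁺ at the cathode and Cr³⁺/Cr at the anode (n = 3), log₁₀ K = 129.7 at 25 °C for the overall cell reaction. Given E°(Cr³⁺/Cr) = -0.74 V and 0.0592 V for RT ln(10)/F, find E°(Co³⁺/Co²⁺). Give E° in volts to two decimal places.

+1.82 V

E°cell = (0.0592/n)·log K = (0.0592/3)(129.7) = +2.559 V.
Since Co³⁺/Co²⁺ is the cathode and Cr³⁺/Cr the anode, E°cell = E°(Co³⁺/Co²⁺) − E°(Cr³⁺/Cr).
So E°(Co³⁺/Co²⁺) = E°cell + E°(Cr³⁺/Cr) = +2.559 + (-0.74) = +1.82 V.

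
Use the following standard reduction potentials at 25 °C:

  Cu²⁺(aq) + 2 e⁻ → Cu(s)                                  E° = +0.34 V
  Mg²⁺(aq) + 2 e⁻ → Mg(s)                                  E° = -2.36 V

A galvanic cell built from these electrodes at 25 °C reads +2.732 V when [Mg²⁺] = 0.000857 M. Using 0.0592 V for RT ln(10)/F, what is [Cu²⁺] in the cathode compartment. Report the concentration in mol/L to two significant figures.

0.010 M

Cu²⁺/Cu is the cathode, Mg²⁺/Mg the anode: E°cell = +2.70 V, n = 2.
Overall reaction: Cu²⁺(aq) + Mg(s) → Cu(s) + Mg²⁺(aq); Q = [Mg²⁺]^1/[Cu²⁺]^1.
From E = E° − (0.0592/n) log Q: log Q = (E° − E)·n/0.0592 = (+2.70 − (+2.732))·2/0.0592 = -1.0811.
So 1·log[Cu²⁺] = 1·log(0.000857) − log Q = -3.0670 − (-1.0811) = -1.9859; [Cu²⁺] = 10^(-1.9859) ≈ 0.010 M.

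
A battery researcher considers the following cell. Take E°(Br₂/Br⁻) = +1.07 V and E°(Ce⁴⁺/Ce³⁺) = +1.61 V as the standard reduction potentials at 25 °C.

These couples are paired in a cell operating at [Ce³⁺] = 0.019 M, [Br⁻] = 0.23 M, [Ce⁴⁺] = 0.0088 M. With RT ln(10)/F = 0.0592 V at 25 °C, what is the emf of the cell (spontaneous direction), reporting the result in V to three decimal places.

+0.482 V

Ce⁴⁺/Ce³⁺ is the cathode (higher E°), Br₂/Br⁻ the anode: E°cell = +1.61 − (+1.07) = +0.54 V, n = 2.
Overall: 2 Ce⁴⁺(aq) + 2 Br⁻(aq) → 2 Ce³⁺(aq) + Br₂(l)
Q = [Ce³⁺]^2 / ([Ce⁴⁺]^2·[Br⁻]^2); log Q = 1.945.
E = E° − (0.0592/n) log Q = +0.54 − (0.0592/2)(1.945) = +0.482 V.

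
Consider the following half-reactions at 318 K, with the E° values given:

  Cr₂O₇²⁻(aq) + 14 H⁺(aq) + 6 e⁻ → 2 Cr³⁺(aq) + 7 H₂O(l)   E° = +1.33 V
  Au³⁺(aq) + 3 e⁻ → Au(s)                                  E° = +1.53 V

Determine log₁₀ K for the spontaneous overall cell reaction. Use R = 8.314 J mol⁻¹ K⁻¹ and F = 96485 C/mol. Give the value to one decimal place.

19.0

Cathode: Au³⁺/Au; anode: Cr₂O₇²⁻/Cr³⁺. E°cell = (+1.53) − (+1.33) = +0.20 V, with n = 6.
ΔG° = −nFE° = −RT ln K, so ln K = nFE°/(RT) = (6)(96485)(+0.20) / ((8.314)(318)) = 43.793.
log₁₀ K = 43.793 / ln 10 = 19.0.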